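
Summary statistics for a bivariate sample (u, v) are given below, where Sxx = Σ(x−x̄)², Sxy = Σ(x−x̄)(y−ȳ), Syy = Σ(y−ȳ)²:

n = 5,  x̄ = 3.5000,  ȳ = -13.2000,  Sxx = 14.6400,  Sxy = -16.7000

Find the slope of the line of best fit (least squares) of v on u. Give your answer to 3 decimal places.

b = Sxy/Sxx = -16.7/14.64 = -1.140710

-1.141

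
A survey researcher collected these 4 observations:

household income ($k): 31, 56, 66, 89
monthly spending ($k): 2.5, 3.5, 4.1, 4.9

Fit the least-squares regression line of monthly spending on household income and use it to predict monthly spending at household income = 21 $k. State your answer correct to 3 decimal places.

2.093

n = 4, Σx = 242, Σy = 15, Σxy = 980.2, Σx² = 16374
Sxx = Σx² − (Σx)²/n = 16374 − 14641 = 1733
Sxy = Σxy − (Σx)(Σy)/n = 980.2 − 907.5 = 72.7
b = Sxy/Sxx = 72.7/1733 = 0.041950
a = ȳ − b·x̄ = 3.75 − 0.041950·60.5 = 1.212002
ŷ(21) = a + b·21 = 1.212002 + 0.041950·21 = 2.092960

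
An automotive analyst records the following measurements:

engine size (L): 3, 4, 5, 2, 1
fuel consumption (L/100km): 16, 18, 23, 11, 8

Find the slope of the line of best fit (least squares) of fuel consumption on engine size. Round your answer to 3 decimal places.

n = 5, Σx = 15, Σy = 76, Σxy = 265, Σx² = 55
Sxx = Σx² − (Σx)²/n = 55 − 45 = 10
Sxy = Σxy − (Σx)(Σy)/n = 265 − 228 = 37
b = Sxy/Sxx = 37/10 = 3.7

3.700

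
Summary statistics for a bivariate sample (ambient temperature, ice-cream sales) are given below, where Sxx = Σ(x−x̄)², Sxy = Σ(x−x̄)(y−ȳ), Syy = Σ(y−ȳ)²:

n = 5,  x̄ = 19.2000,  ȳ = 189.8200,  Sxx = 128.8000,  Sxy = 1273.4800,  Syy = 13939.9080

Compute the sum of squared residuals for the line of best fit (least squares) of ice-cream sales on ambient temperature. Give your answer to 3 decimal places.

1348.671

b = Sxy/Sxx = 1273.48/128.8 = 9.887267
SSE = Syy − b·Sxy = 13939.908 − 9.887267·1273.48 = 1348.671118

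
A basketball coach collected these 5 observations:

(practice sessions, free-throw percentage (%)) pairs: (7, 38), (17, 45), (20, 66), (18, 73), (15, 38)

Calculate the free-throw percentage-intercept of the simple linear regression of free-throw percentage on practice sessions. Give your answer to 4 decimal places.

16.8478

n = 5, Σx = 77, Σy = 260, Σxy = 4235, Σx² = 1287
Sxx = Σx² − (Σx)²/n = 1287 − 1185.8 = 101.2
Sxy = Σxy − (Σx)(Σy)/n = 4235 − 4004 = 231
b = Sxy/Sxx = 231/101.2 = 2.282609
a = ȳ − b·x̄ = 52 − 2.282609·15.4 = 16.847826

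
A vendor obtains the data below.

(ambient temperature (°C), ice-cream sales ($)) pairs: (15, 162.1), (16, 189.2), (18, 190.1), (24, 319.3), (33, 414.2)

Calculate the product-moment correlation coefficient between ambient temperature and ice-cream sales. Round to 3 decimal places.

0.988

n = 5, Σx = 106, Σy = 1274.9, Σxy = 30212.3, Σx² = 2470, Σy² = 371725.19
Sxx = Σx² − (Σx)²/n = 2470 − 2247.2 = 222.8
Sxy = Σxy − (Σx)(Σy)/n = 30212.3 − 27027.88 = 3184.42
Syy = Σy² − (Σy)²/n = 371725.19 − 325074.002 = 46651.188
r = Sxy/√(Sxx·Syy) = 3184.42/√(10393884.6864) = 3184.42/3223.954821 = 0.987737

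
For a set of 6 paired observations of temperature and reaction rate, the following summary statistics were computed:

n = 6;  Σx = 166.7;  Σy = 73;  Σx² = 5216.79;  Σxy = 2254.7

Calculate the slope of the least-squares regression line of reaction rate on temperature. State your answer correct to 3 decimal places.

0.387

Sxx = Σx² − (Σx)²/n = 5216.79 − 4631.481667 = 585.308333
Sxy = Σxy − (Σx)(Σy)/n = 2254.7 − 2028.183333 = 226.516667
b = Sxy/Sxx = 226.516667/585.308333 = 0.387004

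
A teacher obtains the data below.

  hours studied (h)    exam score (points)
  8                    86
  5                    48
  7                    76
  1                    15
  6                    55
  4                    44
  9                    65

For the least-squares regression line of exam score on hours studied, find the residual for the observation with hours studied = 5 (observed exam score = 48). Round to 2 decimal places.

n = 7, Σx = 40, Σy = 389, Σxy = 2566, Σx² = 272
Sxx = Σx² − (Σx)²/n = 272 − 228.571429 = 43.428571
Sxy = Σxy − (Σx)(Σy)/n = 2566 − 2222.857143 = 343.142857
b = Sxy/Sxx = 343.142857/43.428571 = 7.901316
a = ȳ − b·x̄ = 55.571429 − 7.901316·5.714286 = 10.421053
ŷ(5) = 10.421053 + 7.901316·5 = 49.927632
residual = y − ŷ = 48 − 49.927632 = -1.927632

-1.93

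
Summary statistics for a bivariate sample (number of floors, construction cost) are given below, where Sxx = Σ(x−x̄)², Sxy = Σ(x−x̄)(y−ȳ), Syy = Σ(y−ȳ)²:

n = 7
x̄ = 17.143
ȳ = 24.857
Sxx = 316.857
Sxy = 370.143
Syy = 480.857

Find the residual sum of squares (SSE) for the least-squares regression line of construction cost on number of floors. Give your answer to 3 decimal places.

48.467

b = Sxy/Sxx = 370.143/316.857 = 1.168170
SSE = Syy − b·Sxy = 480.857 − 1.168170·370.143 = 48.466867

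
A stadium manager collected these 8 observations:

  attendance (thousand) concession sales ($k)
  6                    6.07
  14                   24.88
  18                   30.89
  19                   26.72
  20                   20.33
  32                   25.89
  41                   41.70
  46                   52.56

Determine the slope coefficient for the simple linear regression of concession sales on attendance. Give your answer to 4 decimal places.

0.8978

n = 8, Σx = 196, Σy = 229.04, Σxy = 6810.98, Σx² = 6138
Sxx = Σx² − (Σx)²/n = 6138 − 4802 = 1336
Sxy = Σxy − (Σx)(Σy)/n = 6810.98 − 5611.48 = 1199.5
b = Sxy/Sxx = 1199.5/1336 = 0.897829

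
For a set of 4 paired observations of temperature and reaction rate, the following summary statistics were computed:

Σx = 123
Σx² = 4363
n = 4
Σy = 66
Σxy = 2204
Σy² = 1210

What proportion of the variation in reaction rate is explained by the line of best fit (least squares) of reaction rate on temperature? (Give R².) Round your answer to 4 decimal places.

0.4333

Sxx = Σx² − (Σx)²/n = 4363 − 3782.25 = 580.75
Sxy = Σxy − (Σx)(Σy)/n = 2204 − 2029.5 = 174.5
Syy = Σy² − (Σy)²/n = 1210 − 1089 = 121
R² = Sxy²/(Sxx·Syy) = (174.5)²/(580.75·121) = 0.433328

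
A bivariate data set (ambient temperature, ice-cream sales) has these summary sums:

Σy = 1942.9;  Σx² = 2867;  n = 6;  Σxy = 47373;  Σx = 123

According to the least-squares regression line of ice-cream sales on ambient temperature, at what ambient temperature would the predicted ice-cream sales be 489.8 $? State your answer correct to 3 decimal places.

Sxx = Σx² − (Σx)²/n = 2867 − 2521.5 = 345.5
Sxy = Σxy − (Σx)(Σy)/n = 47373 − 39829.45 = 7543.55
b = Sxy/Sxx = 7543.55/345.5 = 21.833719
a = ȳ − b·x̄ = 323.816667 − 21.833719·20.5 = -123.774578
Set a + b·x = 489.8: x = (489.8 − (-123.774578)) / 21.833719 = 28.102156

28.102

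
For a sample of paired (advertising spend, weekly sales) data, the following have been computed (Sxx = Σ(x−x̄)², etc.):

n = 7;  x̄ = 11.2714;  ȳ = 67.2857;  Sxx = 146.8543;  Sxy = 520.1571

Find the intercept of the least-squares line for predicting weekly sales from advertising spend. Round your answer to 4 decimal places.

27.3625

b = Sxy/Sxx = 520.1571/146.8543 = 3.541994
a = ȳ − b·x̄ = 67.2857 − 3.541994·11.2714 = 27.362465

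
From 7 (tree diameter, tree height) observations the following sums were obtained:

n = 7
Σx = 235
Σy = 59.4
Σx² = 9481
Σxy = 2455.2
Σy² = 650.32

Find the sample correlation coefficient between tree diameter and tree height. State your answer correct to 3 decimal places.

Sxx = Σx² − (Σx)²/n = 9481 − 7889.285714 = 1591.714286
Sxy = Σxy − (Σx)(Σy)/n = 2455.2 − 1994.142857 = 461.057143
Syy = Σy² − (Σy)²/n = 650.32 − 504.051429 = 146.268571
r = Sxy/√(Sxx·Syy) = 461.057143/√(232817.774694) = 461.057143/482.511943 = 0.955535

0.956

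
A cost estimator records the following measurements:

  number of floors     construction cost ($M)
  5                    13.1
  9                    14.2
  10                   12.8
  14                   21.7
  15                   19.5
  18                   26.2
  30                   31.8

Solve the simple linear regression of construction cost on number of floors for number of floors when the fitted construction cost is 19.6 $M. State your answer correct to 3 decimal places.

14.074

n = 7, Σx = 101, Σy = 139.3, Σxy = 2343.2, Σx² = 1851
Sxx = Σx² − (Σx)²/n = 1851 − 1457.285714 = 393.714286
Sxy = Σxy − (Σx)(Σy)/n = 2343.2 − 2009.9 = 333.3
b = Sxy/Sxx = 333.3/393.714286 = 0.846553
a = ȳ − b·x̄ = 19.9 − 0.846553·14.428571 = 7.685450
Set a + b·x = 19.6: x = (19.6 − 7.685450) / 0.846553 = 14.074193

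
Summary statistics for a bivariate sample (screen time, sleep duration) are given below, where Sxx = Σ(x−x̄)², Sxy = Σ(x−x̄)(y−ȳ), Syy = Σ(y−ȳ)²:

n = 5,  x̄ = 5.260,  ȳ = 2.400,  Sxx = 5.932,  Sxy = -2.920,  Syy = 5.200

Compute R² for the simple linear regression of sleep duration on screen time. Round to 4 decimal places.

R² = Sxy²/(Sxx·Syy) = (-2.92)²/(5.932·5.2) = 0.276415

0.2764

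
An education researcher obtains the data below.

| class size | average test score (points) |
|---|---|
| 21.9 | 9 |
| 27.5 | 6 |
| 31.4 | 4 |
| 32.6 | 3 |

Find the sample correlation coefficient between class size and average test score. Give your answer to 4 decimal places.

n = 4, Σx = 113.4, Σy = 22, Σxy = 585.5, Σx² = 3284.58, Σy² = 142
Sxx = Σx² − (Σx)²/n = 3284.58 − 3214.89 = 69.69
Sxy = Σxy − (Σx)(Σy)/n = 585.5 − 623.7 = -38.2
Syy = Σy² − (Σy)²/n = 142 − 121 = 21
r = Sxy/√(Sxx·Syy) = -38.2/√(1463.49) = -38.2/38.255588 = -0.998547

-0.9985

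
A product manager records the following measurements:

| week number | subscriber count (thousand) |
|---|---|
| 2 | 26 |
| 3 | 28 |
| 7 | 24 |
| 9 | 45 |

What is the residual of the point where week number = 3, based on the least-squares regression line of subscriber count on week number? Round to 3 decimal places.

1.595

n = 4, Σx = 21, Σy = 123, Σxy = 709, Σx² = 143
Sxx = Σx² − (Σx)²/n = 143 − 110.25 = 32.75
Sxy = Σxy − (Σx)(Σy)/n = 709 − 645.75 = 63.25
b = Sxy/Sxx = 63.25/32.75 = 1.931298
a = ȳ − b·x̄ = 30.75 − 1.931298·5.25 = 20.610687
ŷ(3) = 20.610687 + 1.931298·3 = 26.404580
residual = y − ŷ = 28 − 26.404580 = 1.595420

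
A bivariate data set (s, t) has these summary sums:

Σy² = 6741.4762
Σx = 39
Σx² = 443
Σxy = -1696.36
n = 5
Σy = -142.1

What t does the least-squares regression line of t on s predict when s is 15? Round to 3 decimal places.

-58.920

Sxx = Σx² − (Σx)²/n = 443 − 304.2 = 138.8
Sxy = Σxy − (Σx)(Σy)/n = -1696.36 − (-1108.38) = -587.98
b = Sxy/Sxx = -587.98/138.8 = -4.236167
a = ȳ − b·x̄ = -28.42 − (-4.236167)·7.8 = 4.622104
ŷ(15) = a + b·15 = 4.622104 + (-4.236167)·15 = -58.920403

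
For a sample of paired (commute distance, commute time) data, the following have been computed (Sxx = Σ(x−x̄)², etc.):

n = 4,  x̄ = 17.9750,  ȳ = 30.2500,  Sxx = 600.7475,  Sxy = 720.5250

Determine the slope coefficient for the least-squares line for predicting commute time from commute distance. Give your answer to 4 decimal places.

b = Sxy/Sxx = 720.525/600.7475 = 1.199381

1.1994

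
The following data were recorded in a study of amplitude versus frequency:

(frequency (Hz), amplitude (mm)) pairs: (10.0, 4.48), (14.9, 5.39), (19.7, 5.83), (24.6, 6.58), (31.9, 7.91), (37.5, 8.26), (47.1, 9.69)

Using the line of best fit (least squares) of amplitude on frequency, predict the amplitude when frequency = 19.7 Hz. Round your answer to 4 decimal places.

5.9287

n = 7, Σx = 185.7, Σy = 48.14, Σxy = 1420.308, Σx² = 5957.53
Sxx = Σx² − (Σx)²/n = 5957.53 − 4926.355714 = 1031.174286
Sxy = Σxy − (Σx)(Σy)/n = 1420.308 − 1277.085429 = 143.222571
b = Sxy/Sxx = 143.222571/1031.174286 = 0.138893
a = ȳ − b·x̄ = 6.877143 − 0.138893·26.528571 = 3.192518
ŷ(19.7) = a + b·19.7 = 3.192518 + 0.138893·19.7 = 5.928704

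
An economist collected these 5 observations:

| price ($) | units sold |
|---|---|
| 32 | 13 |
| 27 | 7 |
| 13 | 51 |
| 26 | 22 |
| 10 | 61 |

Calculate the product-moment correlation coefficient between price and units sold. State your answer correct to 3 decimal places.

-0.960

n = 5, Σx = 108, Σy = 154, Σxy = 2450, Σx² = 2698, Σy² = 7024
Sxx = Σx² − (Σx)²/n = 2698 − 2332.8 = 365.2
Sxy = Σxy − (Σx)(Σy)/n = 2450 − 3326.4 = -876.4
Syy = Σy² − (Σy)²/n = 7024 − 4743.2 = 2280.8
r = Sxy/√(Sxx·Syy) = -876.4/√(832948.16) = -876.4/912.659937 = -0.960270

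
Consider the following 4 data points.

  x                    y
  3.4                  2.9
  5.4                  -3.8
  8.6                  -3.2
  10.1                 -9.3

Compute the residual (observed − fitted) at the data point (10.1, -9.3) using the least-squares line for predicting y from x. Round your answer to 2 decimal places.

-1.28

n = 4, Σx = 27.5, Σy = -13.4, Σxy = -132.11, Σx² = 216.69
Sxx = Σx² − (Σx)²/n = 216.69 − 189.0625 = 27.6275
Sxy = Σxy − (Σx)(Σy)/n = -132.11 − (-92.125) = -39.985
b = Sxy/Sxx = -39.985/27.6275 = -1.447290
a = ȳ − b·x̄ = -3.35 − (-1.447290)·6.875 = 6.600118
ŷ(10.1) = 6.600118 + (-1.447290)·10.1 = -8.017510
residual = y − ŷ = -9.3 − (-8.017510) = -1.282490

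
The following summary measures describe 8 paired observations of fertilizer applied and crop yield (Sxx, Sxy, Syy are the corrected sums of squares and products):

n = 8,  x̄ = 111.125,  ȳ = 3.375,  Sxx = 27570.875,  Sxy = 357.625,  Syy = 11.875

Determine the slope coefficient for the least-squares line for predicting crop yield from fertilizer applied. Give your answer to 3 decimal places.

b = Sxy/Sxx = 357.625/27570.875 = 0.012971

0.013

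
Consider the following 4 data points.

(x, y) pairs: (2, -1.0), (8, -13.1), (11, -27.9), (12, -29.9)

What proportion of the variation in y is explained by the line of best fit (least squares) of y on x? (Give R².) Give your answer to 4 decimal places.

n = 4, Σx = 33, Σy = -71.9, Σxy = -772.5, Σx² = 333, Σy² = 1845.03
Sxx = Σx² − (Σx)²/n = 333 − 272.25 = 60.75
Sxy = Σxy − (Σx)(Σy)/n = -772.5 − (-593.175) = -179.325
Syy = Σy² − (Σy)²/n = 1845.03 − 1292.4025 = 552.6275
R² = Sxy²/(Sxx·Syy) = (-179.325)²/(60.75·552.6275) = 0.957862

0.9579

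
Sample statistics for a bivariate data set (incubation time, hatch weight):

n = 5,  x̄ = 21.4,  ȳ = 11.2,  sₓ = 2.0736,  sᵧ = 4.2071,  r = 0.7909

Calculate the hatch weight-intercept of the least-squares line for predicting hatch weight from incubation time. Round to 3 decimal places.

b = r · sᵧ/sₓ = 0.7909 · 4.2071/2.0736 = 1.604647
a = ȳ − b·x̄ = 11.2 − 1.604647·21.4 = -23.139439

-23.139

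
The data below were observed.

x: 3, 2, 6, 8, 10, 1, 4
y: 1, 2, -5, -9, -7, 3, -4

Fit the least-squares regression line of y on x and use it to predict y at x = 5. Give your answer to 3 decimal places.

-2.903

n = 7, Σx = 34, Σy = -19, Σxy = -178, Σx² = 230
Sxx = Σx² − (Σx)²/n = 230 − 165.142857 = 64.857143
Sxy = Σxy − (Σx)(Σy)/n = -178 − (-92.285714) = -85.714286
b = Sxy/Sxx = -85.714286/64.857143 = -1.321586
a = ȳ − b·x̄ = -2.714286 − (-1.321586)·4.857143 = 3.704846
ŷ(5) = a + b·5 = 3.704846 + (-1.321586)·5 = -2.903084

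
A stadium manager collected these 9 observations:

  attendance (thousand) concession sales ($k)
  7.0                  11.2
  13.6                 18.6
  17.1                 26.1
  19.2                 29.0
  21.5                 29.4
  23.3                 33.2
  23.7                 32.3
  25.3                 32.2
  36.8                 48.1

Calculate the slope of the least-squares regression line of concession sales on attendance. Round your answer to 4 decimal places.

n = 9, Σx = 187.5, Σy = 260.1, Σxy = 6090.38, Σx² = 4456.17
Sxx = Σx² − (Σx)²/n = 4456.17 − 3906.25 = 549.92
Sxy = Σxy − (Σx)(Σy)/n = 6090.38 − 5418.75 = 671.63
b = Sxy/Sxx = 671.63/549.92 = 1.221323

1.2213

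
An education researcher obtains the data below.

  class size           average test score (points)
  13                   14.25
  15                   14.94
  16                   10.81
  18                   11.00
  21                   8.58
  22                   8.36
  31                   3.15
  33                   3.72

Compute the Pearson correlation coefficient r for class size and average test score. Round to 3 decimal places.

-0.964

n = 8, Σx = 169, Σy = 74.81, Σxy = 1364.82, Σx² = 3949, Σy² = 831.3891
Sxx = Σx² − (Σx)²/n = 3949 − 3570.125 = 378.875
Sxy = Σxy − (Σx)(Σy)/n = 1364.82 − 1580.36125 = -215.54125
Syy = Σy² − (Σy)²/n = 831.3891 − 699.567013 = 131.822088
r = Sxy/√(Sxx·Syy) = -215.54125/√(49944.093402) = -215.54125/223.481752 = -0.964469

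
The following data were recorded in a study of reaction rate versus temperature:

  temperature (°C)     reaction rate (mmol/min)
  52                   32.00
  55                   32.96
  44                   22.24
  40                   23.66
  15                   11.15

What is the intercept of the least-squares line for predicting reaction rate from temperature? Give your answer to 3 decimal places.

n = 5, Σx = 206, Σy = 122.01, Σxy = 5569.01, Σx² = 9490
Sxx = Σx² − (Σx)²/n = 9490 − 8487.2 = 1002.8
Sxy = Σxy − (Σx)(Σy)/n = 5569.01 − 5026.812 = 542.198
b = Sxy/Sxx = 542.198/1002.8 = 0.540684
a = ȳ − b·x̄ = 24.402 − 0.540684·41.2 = 2.125816

2.126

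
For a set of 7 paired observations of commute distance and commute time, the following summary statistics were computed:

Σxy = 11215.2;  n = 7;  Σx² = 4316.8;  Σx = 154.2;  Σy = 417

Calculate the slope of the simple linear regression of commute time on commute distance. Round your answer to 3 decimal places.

2.206

Sxx = Σx² − (Σx)²/n = 4316.8 − 3396.805714 = 919.994286
Sxy = Σxy − (Σx)(Σy)/n = 11215.2 − 9185.914286 = 2029.285714
b = Sxy/Sxx = 2029.285714/919.994286 = 2.205759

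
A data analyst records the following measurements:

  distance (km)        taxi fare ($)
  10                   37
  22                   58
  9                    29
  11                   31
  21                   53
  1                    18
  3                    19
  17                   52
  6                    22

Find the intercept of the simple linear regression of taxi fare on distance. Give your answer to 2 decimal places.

13.08

n = 9, Σx = 100, Σy = 319, Σxy = 4452, Σx² = 1562
Sxx = Σx² − (Σx)²/n = 1562 − 1111.111111 = 450.888889
Sxy = Σxy − (Σx)(Σy)/n = 4452 − 3544.444444 = 907.555556
b = Sxy/Sxx = 907.555556/450.888889 = 2.012814
a = ȳ − b·x̄ = 35.444444 − 2.012814·11.111111 = 13.079842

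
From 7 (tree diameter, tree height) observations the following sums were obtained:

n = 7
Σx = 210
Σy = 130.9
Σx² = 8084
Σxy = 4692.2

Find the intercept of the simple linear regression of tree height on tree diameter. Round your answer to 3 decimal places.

5.832

Sxx = Σx² − (Σx)²/n = 8084 − 6300 = 1784
Sxy = Σxy − (Σx)(Σy)/n = 4692.2 − 3927 = 765.2
b = Sxy/Sxx = 765.2/1784 = 0.428924
a = ȳ − b·x̄ = 18.7 − 0.428924·30 = 5.832287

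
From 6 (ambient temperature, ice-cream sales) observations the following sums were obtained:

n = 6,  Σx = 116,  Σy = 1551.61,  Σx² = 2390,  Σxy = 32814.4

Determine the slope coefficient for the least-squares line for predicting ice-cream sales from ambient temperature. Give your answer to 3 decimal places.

Sxx = Σx² − (Σx)²/n = 2390 − 2242.666667 = 147.333333
Sxy = Σxy − (Σx)(Σy)/n = 32814.4 − 29997.793333 = 2816.606667
b = Sxy/Sxx = 2816.606667/147.333333 = 19.117240

19.117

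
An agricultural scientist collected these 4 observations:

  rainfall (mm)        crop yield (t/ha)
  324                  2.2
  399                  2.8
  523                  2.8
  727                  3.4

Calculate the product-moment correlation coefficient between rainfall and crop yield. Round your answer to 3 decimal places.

0.934

n = 4, Σx = 1973, Σy = 11.2, Σxy = 5766.2, Σx² = 1066235, Σy² = 32.08
Sxx = Σx² − (Σx)²/n = 1066235 − 973182.25 = 93052.75
Sxy = Σxy − (Σx)(Σy)/n = 5766.2 − 5524.4 = 241.8
Syy = Σy² − (Σy)²/n = 32.08 − 31.36 = 0.72
r = Sxy/√(Sxx·Syy) = 241.8/√(66997.98) = 241.8/258.839680 = 0.934169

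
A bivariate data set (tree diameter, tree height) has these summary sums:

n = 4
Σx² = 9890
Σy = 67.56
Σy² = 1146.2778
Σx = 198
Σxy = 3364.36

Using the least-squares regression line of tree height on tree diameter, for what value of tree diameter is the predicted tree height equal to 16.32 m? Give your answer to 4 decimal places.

Sxx = Σx² − (Σx)²/n = 9890 − 9801 = 89
Sxy = Σxy − (Σx)(Σy)/n = 3364.36 − 3344.22 = 20.14
b = Sxy/Sxx = 20.14/89 = 0.226292
a = ȳ − b·x̄ = 16.89 − 0.226292·49.5 = 5.688539
Set a + b·x = 16.32: x = (16.32 − 5.688539) / 0.226292 = 46.981132

46.9811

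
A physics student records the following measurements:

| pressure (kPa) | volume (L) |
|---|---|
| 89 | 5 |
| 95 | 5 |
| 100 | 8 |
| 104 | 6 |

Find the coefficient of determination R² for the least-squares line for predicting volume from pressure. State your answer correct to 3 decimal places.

0.339

n = 4, Σx = 388, Σy = 24, Σxy = 2344, Σx² = 37762, Σy² = 150
Sxx = Σx² − (Σx)²/n = 37762 − 37636 = 126
Sxy = Σxy − (Σx)(Σy)/n = 2344 − 2328 = 16
Syy = Σy² − (Σy)²/n = 150 − 144 = 6
R² = Sxy²/(Sxx·Syy) = (16)²/(126·6) = 0.338624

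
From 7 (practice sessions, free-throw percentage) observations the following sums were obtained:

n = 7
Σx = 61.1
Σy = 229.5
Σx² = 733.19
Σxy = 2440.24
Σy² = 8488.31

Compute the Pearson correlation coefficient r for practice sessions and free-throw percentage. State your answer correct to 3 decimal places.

0.996

Sxx = Σx² − (Σx)²/n = 733.19 − 533.315714 = 199.874286
Sxy = Σxy − (Σx)(Σy)/n = 2440.24 − 2003.207143 = 437.032857
Syy = Σy² − (Σy)²/n = 8488.31 − 7524.321429 = 963.988571
r = Sxy/√(Sxx·Syy) = 437.032857/√(192676.527151) = 437.032857/438.949345 = 0.995634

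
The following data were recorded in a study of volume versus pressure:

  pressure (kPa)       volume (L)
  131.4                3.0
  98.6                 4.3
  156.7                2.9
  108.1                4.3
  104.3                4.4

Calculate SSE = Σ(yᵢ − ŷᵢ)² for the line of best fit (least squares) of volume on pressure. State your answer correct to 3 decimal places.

n = 5, Σx = 599.1, Σy = 18.9, Σxy = 2196.36, Σx² = 74106.91, Σy² = 73.75
Sxx = Σx² − (Σx)²/n = 74106.91 − 71784.162 = 2322.748
Sxy = Σxy − (Σx)(Σy)/n = 2196.36 − 2264.598 = -68.238
Syy = Σy² − (Σy)²/n = 73.75 − 71.442 = 2.308
b = Sxy/Sxx = -68.238/2322.748 = -0.029378
SSE = Syy − b·Sxy = 2.308 − (-0.029378)·(-68.238) = 0.303295

0.303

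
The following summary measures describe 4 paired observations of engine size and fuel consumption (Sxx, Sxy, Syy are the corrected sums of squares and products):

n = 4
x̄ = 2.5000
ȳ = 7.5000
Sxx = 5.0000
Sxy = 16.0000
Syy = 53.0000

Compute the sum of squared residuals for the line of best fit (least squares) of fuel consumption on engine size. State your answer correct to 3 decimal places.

1.800

b = Sxy/Sxx = 16/5 = 3.2
SSE = Syy − b·Sxy = 53 − 3.2·16 = 1.8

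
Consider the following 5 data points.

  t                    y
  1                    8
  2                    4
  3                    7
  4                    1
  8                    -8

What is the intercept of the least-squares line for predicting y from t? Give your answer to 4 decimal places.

10.5616

n = 5, Σx = 18, Σy = 12, Σxy = -23, Σx² = 94
Sxx = Σx² − (Σx)²/n = 94 − 64.8 = 29.2
Sxy = Σxy − (Σx)(Σy)/n = -23 − 43.2 = -66.2
b = Sxy/Sxx = -66.2/29.2 = -2.267123
a = ȳ − b·x̄ = 2.4 − (-2.267123)·3.6 = 10.561644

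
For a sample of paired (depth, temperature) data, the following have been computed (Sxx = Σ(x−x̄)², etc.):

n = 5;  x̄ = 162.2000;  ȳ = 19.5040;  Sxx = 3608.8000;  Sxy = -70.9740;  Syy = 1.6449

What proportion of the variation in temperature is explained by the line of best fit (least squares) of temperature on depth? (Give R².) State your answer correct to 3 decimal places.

R² = Sxy²/(Sxx·Syy) = (-70.974)²/(3608.8·1.6449) = 0.848587

0.849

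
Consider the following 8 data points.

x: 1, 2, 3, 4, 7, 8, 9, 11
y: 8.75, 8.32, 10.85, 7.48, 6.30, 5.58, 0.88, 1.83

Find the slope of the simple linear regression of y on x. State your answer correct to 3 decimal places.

n = 8, Σx = 45, Σy = 49.99, Σxy = 204.65, Σx² = 345
Sxx = Σx² − (Σx)²/n = 345 − 253.125 = 91.875
Sxy = Σxy − (Σx)(Σy)/n = 204.65 − 281.19375 = -76.54375
b = Sxy/Sxx = -76.54375/91.875 = -0.833129

-0.833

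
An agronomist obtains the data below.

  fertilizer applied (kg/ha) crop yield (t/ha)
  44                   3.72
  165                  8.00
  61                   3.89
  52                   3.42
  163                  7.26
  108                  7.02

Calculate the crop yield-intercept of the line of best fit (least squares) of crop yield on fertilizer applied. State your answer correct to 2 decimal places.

1.99

n = 6, Σx = 593, Σy = 33.31, Σxy = 3840.35, Σx² = 73819
Sxx = Σx² − (Σx)²/n = 73819 − 58608.166667 = 15210.833333
Sxy = Σxy − (Σx)(Σy)/n = 3840.35 − 3292.138333 = 548.211667
b = Sxy/Sxx = 548.211667/15210.833333 = 0.036041
a = ȳ − b·x̄ = 5.551667 − 0.036041·98.833333 = 1.989627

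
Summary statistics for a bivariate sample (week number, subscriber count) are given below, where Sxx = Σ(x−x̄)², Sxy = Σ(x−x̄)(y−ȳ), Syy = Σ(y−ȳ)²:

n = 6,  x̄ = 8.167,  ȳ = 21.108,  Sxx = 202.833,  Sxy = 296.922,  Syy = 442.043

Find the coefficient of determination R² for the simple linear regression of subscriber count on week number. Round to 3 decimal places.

R² = Sxy²/(Sxx·Syy) = (296.922)²/(202.833·442.043) = 0.983290

0.983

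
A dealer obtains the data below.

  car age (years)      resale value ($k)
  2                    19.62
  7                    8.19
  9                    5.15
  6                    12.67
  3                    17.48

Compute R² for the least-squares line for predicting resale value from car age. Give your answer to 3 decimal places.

n = 5, Σx = 27, Σy = 63.11, Σxy = 271.38, Σx² = 179, Σy² = 944.6223
Sxx = Σx² − (Σx)²/n = 179 − 145.8 = 33.2
Sxy = Σxy − (Σx)(Σy)/n = 271.38 − 340.794 = -69.414
Syy = Σy² − (Σy)²/n = 944.6223 − 796.57442 = 148.04788
R² = Sxy²/(Sxx·Syy) = (-69.414)²/(33.2·148.04788) = 0.980288

0.980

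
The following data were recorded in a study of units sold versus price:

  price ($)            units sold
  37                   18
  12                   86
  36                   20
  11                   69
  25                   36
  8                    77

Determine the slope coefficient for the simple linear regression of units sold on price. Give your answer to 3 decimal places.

n = 6, Σx = 129, Σy = 306, Σxy = 4693, Σx² = 3619
Sxx = Σx² − (Σx)²/n = 3619 − 2773.5 = 845.5
Sxy = Σxy − (Σx)(Σy)/n = 4693 − 6579 = -1886
b = Sxy/Sxx = -1886/845.5 = -2.230633

-2.231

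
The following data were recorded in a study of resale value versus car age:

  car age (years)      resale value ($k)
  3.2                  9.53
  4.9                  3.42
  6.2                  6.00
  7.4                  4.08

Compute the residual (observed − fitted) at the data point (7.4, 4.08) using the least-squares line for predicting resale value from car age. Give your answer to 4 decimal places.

0.4121

n = 4, Σx = 21.7, Σy = 23.03, Σxy = 114.646, Σx² = 127.45
Sxx = Σx² − (Σx)²/n = 127.45 − 117.7225 = 9.7275
Sxy = Σxy − (Σx)(Σy)/n = 114.646 − 124.93775 = -10.29175
b = Sxy/Sxx = -10.29175/9.7275 = -1.058006
a = ȳ − b·x̄ = 5.7575 − (-1.058006)·5.425 = 11.497181
ŷ(7.4) = 11.497181 + (-1.058006)·7.4 = 3.667939
residual = y − ŷ = 4.08 − 3.667939 = 0.412061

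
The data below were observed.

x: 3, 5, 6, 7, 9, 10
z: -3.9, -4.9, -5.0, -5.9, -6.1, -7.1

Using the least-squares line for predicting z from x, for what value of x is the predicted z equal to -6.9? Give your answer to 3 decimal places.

n = 6, Σx = 40, Σy = -32.9, Σxy = -233.4, Σx² = 300
Sxx = Σx² − (Σx)²/n = 300 − 266.666667 = 33.333333
Sxy = Σxy − (Σx)(Σy)/n = -233.4 − (-219.333333) = -14.066667
b = Sxy/Sxx = -14.066667/33.333333 = -0.422
a = ȳ − b·x̄ = -5.483333 − (-0.422)·6.666667 = -2.67
Set a + b·x = -6.9: x = (-6.9 − (-2.67)) / (-0.422) = 10.023697

10.024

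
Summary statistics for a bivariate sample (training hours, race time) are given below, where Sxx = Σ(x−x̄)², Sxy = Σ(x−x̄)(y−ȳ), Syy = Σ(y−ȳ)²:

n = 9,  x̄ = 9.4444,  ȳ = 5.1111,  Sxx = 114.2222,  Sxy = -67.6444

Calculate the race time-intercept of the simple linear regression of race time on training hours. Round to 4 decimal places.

b = Sxy/Sxx = -67.6444/114.2222 = -0.592218
a = ȳ − b·x̄ = 5.1111 − (-0.592218)·9.4444 = 10.704240

10.7042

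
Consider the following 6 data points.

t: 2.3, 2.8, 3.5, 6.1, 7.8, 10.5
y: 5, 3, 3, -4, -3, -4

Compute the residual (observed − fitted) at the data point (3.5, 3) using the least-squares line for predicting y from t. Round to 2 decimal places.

0.72

n = 6, Σx = 33, Σy = 0, Σxy = -59.4, Σx² = 233.68
Sxx = Σx² − (Σx)²/n = 233.68 − 181.5 = 52.18
Sxy = Σxy − (Σx)(Σy)/n = -59.4 − 0 = -59.4
b = Sxy/Sxx = -59.4/52.18 = -1.138367
a = ȳ − b·x̄ = 0 − (-1.138367)·5.5 = 6.261020
ŷ(3.5) = 6.261020 + (-1.138367)·3.5 = 2.276734
residual = y − ŷ = 3 − 2.276734 = 0.723266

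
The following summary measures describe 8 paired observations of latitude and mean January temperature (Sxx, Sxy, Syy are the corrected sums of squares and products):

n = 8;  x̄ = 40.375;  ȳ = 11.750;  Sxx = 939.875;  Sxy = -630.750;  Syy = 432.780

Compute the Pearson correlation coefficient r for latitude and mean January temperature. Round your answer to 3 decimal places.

-0.989

r = Sxy/√(Sxx·Syy) = -630.75/√(406759.1025) = -630.75/637.776687 = -0.988983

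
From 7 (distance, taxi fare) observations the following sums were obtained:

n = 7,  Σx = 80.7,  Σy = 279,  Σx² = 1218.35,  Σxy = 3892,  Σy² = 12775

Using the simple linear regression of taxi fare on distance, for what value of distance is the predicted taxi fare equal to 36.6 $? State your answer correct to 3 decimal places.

10.140

Sxx = Σx² − (Σx)²/n = 1218.35 − 930.355714 = 287.994286
Sxy = Σxy − (Σx)(Σy)/n = 3892 − 3216.471429 = 675.528571
b = Sxy/Sxx = 675.528571/287.994286 = 2.345632
a = ȳ − b·x̄ = 39.857143 − 2.345632·11.528571 = 12.815358
Set a + b·x = 36.6: x = (36.6 − 12.815358) / 2.345632 = 10.139972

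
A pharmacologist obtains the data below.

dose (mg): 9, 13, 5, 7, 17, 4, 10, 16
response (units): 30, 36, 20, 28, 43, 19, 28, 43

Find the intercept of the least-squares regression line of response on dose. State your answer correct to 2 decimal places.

n = 8, Σx = 81, Σy = 247, Σxy = 2809, Σx² = 985
Sxx = Σx² − (Σx)²/n = 985 − 820.125 = 164.875
Sxy = Σxy − (Σx)(Σy)/n = 2809 − 2500.875 = 308.125
b = Sxy/Sxx = 308.125/164.875 = 1.868840
a = ȳ − b·x̄ = 30.875 − 1.868840·10.125 = 11.952995

11.95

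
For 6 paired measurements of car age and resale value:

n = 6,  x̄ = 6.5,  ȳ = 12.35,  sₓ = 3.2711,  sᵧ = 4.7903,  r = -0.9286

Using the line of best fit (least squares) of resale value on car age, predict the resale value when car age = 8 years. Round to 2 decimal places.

10.31

b = r · sᵧ/sₓ = -0.9286 · 4.7903/3.2711 = -1.359871
a = ȳ − b·x̄ = 12.35 − (-1.359871)·6.5 = 21.189159
ŷ(8) = a + b·8 = 21.189159 + (-1.359871)·8 = 10.310194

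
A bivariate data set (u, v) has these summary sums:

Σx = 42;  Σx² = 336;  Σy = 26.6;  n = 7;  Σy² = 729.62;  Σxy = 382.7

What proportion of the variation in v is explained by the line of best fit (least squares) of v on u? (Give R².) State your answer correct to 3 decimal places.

0.943

Sxx = Σx² − (Σx)²/n = 336 − 252 = 84
Sxy = Σxy − (Σx)(Σy)/n = 382.7 − 159.6 = 223.1
Syy = Σy² − (Σy)²/n = 729.62 − 101.08 = 628.54
R² = Sxy²/(Sxx·Syy) = (223.1)²/(84·628.54) = 0.942729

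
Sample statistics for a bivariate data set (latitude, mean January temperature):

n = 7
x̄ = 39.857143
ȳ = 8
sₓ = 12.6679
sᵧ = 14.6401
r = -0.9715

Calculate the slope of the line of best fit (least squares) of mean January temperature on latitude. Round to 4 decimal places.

b = r · sᵧ/sₓ = -0.9715 · 14.6401/12.6679 = -1.122748

-1.1227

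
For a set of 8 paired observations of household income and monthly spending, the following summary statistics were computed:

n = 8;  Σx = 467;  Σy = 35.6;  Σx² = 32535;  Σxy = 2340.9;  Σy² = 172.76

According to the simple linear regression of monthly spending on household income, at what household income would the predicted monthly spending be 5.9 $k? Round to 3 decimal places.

Sxx = Σx² − (Σx)²/n = 32535 − 27261.125 = 5273.875
Sxy = Σxy − (Σx)(Σy)/n = 2340.9 − 2078.15 = 262.75
b = Sxy/Sxx = 262.75/5273.875 = 0.049821
a = ȳ − b·x̄ = 4.45 − 0.049821·58.375 = 1.541696
Set a + b·x = 5.9: x = (5.9 − 1.541696) / 0.049821 = 87.479163

87.479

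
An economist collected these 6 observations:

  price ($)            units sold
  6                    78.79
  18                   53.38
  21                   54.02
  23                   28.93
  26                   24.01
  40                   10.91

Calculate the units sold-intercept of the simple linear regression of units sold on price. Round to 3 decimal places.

88.653

n = 6, Σx = 134, Σy = 250.04, Σxy = 4294.05, Σx² = 3606
Sxx = Σx² − (Σx)²/n = 3606 − 2992.666667 = 613.333333
Sxy = Σxy − (Σx)(Σy)/n = 4294.05 − 5584.226667 = -1290.176667
b = Sxy/Sxx = -1290.176667/613.333333 = -2.103549
a = ȳ − b·x̄ = 41.673333 − (-2.103549)·22.333333 = 88.652592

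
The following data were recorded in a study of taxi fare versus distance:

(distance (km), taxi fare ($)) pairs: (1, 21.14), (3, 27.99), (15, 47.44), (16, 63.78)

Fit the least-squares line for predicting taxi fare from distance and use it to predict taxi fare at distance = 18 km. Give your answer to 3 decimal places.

61.823

n = 4, Σx = 35, Σy = 160.35, Σxy = 1837.19, Σx² = 491
Sxx = Σx² − (Σx)²/n = 491 − 306.25 = 184.75
Sxy = Σxy − (Σx)(Σy)/n = 1837.19 − 1403.0625 = 434.1275
b = Sxy/Sxx = 434.1275/184.75 = 2.349811
a = ȳ − b·x̄ = 40.0875 − 2.349811·8.75 = 19.526658
ŷ(18) = a + b·18 = 19.526658 + 2.349811·18 = 61.823248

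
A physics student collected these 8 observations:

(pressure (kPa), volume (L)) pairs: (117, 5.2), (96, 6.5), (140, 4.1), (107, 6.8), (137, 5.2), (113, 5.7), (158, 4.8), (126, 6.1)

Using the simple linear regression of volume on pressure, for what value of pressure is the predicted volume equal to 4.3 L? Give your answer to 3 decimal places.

n = 8, Σx = 994, Σy = 44.4, Σxy = 5417.5, Σx² = 126332
Sxx = Σx² − (Σx)²/n = 126332 − 123504.5 = 2827.5
Sxy = Σxy − (Σx)(Σy)/n = 5417.5 − 5516.7 = -99.2
b = Sxy/Sxx = -99.2/2827.5 = -0.035084
a = ȳ − b·x̄ = 5.55 − (-0.035084)·124.25 = 9.909187
Set a + b·x = 4.3: x = (4.3 − 9.909187) / (-0.035084) = 159.878780

159.879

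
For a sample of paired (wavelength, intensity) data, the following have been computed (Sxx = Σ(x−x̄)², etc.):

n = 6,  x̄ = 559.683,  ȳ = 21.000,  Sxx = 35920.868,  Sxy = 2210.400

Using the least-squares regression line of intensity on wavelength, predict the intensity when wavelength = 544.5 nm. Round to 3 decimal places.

20.066

b = Sxy/Sxx = 2210.4/35920.868 = 0.061535
a = ȳ − b·x̄ = 21 − 0.061535·559.683 = -13.440240
ŷ(544.5) = a + b·544.5 = -13.440240 + 0.061535·544.5 = 20.065710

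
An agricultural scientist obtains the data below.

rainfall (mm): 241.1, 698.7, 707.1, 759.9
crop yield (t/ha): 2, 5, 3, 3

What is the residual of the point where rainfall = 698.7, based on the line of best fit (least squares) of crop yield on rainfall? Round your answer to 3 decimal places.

n = 4, Σx = 2406.8, Σy = 13, Σxy = 8376.7, Σx² = 1623749.32
Sxx = Σx² − (Σx)²/n = 1623749.32 − 1448171.56 = 175577.76
Sxy = Σxy − (Σx)(Σy)/n = 8376.7 − 7822.1 = 554.6
b = Sxy/Sxx = 554.6/175577.76 = 0.003159
a = ȳ − b·x̄ = 3.25 − 0.003159·601.7 = 1.349402
ŷ(698.7) = 1.349402 + 0.003159·698.7 = 3.556395
residual = y − ŷ = 5 − 3.556395 = 1.443605

1.444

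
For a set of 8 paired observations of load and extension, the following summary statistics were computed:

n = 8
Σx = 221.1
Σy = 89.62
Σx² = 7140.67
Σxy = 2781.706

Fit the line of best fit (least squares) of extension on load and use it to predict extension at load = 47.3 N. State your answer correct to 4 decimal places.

17.0216

Sxx = Σx² − (Σx)²/n = 7140.67 − 6110.65125 = 1030.01875
Sxy = Σxy − (Σx)(Σy)/n = 2781.706 − 2476.87275 = 304.83325
b = Sxy/Sxx = 304.83325/1030.01875 = 0.295949
a = ȳ − b·x̄ = 11.2025 − 0.295949·27.6375 = 3.023203
ŷ(47.3) = a + b·47.3 = 3.023203 + 0.295949·47.3 = 17.021602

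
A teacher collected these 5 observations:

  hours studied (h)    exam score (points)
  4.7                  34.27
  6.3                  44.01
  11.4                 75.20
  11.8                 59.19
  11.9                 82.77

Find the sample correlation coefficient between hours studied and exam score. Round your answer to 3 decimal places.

0.907

n = 5, Σx = 46.1, Σy = 295.44, Σxy = 2979.017, Σx² = 472.59, Σy² = 19120.682
Sxx = Σx² − (Σx)²/n = 472.59 − 425.042 = 47.548
Sxy = Σxy − (Σx)(Σy)/n = 2979.017 − 2723.9568 = 255.0602
Syy = Σy² − (Σy)²/n = 19120.682 − 17456.95872 = 1663.72328
r = Sxy/√(Sxx·Syy) = 255.0602/√(79106.714517) = 255.0602/281.259159 = 0.906851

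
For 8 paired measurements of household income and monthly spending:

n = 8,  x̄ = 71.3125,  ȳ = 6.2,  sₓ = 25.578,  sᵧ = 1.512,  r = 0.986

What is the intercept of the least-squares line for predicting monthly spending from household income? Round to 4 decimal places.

b = r · sᵧ/sₓ = 0.986 · 1.512/25.578 = 0.058286
a = ȳ − b·x̄ = 6.2 − 0.058286·71.3125 = 2.0435

2.0435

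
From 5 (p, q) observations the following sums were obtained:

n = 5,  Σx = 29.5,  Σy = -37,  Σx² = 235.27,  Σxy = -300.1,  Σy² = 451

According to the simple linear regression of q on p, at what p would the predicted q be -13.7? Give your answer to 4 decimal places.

10.6150

Sxx = Σx² − (Σx)²/n = 235.27 − 174.05 = 61.22
Sxy = Σxy − (Σx)(Σy)/n = -300.1 − (-218.3) = -81.8
b = Sxy/Sxx = -81.8/61.22 = -1.336165
a = ȳ − b·x̄ = -7.4 − (-1.336165)·5.9 = 0.483371
Set a + b·x = -13.7: x = (-13.7 − 0.483371) / (-1.336165) = 10.614988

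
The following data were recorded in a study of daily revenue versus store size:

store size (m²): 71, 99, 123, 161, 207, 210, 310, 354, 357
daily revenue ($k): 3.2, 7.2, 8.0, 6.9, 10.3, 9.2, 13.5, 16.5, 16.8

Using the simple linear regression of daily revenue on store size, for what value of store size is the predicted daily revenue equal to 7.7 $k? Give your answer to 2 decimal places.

n = 9, Σx = 1892, Σy = 91.6, Σxy = 23122.6, Σx² = 491706
Sxx = Σx² − (Σx)²/n = 491706 − 397740.444444 = 93965.555556
Sxy = Σxy − (Σx)(Σy)/n = 23122.6 − 19256.355556 = 3866.244444
b = Sxy/Sxx = 3866.244444/93965.555556 = 0.041145
a = ȳ − b·x̄ = 10.177778 − 0.041145·210.222222 = 1.528114
Set a + b·x = 7.7: x = (7.7 − 1.528114) / 0.041145 = 150.002086

150.00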